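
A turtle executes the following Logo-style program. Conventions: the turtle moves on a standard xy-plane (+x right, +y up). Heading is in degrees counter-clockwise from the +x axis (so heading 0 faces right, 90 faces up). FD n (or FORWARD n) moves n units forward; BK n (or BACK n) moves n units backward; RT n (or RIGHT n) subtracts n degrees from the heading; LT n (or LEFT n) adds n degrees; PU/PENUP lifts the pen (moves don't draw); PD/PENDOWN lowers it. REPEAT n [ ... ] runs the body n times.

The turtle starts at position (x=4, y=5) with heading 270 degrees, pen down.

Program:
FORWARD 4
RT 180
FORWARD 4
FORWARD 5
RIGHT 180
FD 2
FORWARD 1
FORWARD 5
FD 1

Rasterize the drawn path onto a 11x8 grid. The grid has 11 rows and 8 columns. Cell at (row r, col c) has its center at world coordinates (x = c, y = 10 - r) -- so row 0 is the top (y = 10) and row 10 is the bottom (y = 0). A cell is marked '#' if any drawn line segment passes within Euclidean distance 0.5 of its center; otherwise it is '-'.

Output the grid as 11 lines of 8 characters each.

Answer: ----#---
----#---
----#---
----#---
----#---
----#---
----#---
----#---
----#---
----#---
--------

Derivation:
Segment 0: (4,5) -> (4,1)
Segment 1: (4,1) -> (4,5)
Segment 2: (4,5) -> (4,10)
Segment 3: (4,10) -> (4,8)
Segment 4: (4,8) -> (4,7)
Segment 5: (4,7) -> (4,2)
Segment 6: (4,2) -> (4,1)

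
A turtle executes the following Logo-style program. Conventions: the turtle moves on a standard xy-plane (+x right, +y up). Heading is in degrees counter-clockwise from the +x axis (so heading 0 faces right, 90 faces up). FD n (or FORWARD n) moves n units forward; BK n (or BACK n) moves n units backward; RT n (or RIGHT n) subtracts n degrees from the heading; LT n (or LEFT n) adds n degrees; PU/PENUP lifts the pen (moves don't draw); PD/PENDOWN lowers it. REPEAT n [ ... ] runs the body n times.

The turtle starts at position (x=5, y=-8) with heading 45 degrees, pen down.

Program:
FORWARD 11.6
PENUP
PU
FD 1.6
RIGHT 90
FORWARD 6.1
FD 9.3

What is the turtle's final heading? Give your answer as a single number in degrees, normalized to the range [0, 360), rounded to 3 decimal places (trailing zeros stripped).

Executing turtle program step by step:
Start: pos=(5,-8), heading=45, pen down
FD 11.6: (5,-8) -> (13.202,0.202) [heading=45, draw]
PU: pen up
PU: pen up
FD 1.6: (13.202,0.202) -> (14.334,1.334) [heading=45, move]
RT 90: heading 45 -> 315
FD 6.1: (14.334,1.334) -> (18.647,-2.98) [heading=315, move]
FD 9.3: (18.647,-2.98) -> (25.223,-9.556) [heading=315, move]
Final: pos=(25.223,-9.556), heading=315, 1 segment(s) drawn

Answer: 315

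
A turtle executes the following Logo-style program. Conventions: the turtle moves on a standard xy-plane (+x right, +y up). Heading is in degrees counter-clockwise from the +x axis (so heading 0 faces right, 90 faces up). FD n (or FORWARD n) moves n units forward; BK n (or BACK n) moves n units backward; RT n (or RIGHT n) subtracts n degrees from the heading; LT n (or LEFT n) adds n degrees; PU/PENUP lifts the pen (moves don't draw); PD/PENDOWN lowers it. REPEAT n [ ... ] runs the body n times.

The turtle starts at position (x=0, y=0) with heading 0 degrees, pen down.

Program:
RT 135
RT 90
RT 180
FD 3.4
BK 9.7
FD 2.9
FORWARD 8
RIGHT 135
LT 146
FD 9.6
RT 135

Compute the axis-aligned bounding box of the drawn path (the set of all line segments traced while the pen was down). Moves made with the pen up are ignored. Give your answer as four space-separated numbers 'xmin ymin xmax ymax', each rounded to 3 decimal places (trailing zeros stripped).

Executing turtle program step by step:
Start: pos=(0,0), heading=0, pen down
RT 135: heading 0 -> 225
RT 90: heading 225 -> 135
RT 180: heading 135 -> 315
FD 3.4: (0,0) -> (2.404,-2.404) [heading=315, draw]
BK 9.7: (2.404,-2.404) -> (-4.455,4.455) [heading=315, draw]
FD 2.9: (-4.455,4.455) -> (-2.404,2.404) [heading=315, draw]
FD 8: (-2.404,2.404) -> (3.253,-3.253) [heading=315, draw]
RT 135: heading 315 -> 180
LT 146: heading 180 -> 326
FD 9.6: (3.253,-3.253) -> (11.211,-8.621) [heading=326, draw]
RT 135: heading 326 -> 191
Final: pos=(11.211,-8.621), heading=191, 5 segment(s) drawn

Segment endpoints: x in {-4.455, -2.404, 0, 2.404, 3.253, 11.211}, y in {-8.621, -3.253, -2.404, 0, 2.404, 4.455}
xmin=-4.455, ymin=-8.621, xmax=11.211, ymax=4.455

Answer: -4.455 -8.621 11.211 4.455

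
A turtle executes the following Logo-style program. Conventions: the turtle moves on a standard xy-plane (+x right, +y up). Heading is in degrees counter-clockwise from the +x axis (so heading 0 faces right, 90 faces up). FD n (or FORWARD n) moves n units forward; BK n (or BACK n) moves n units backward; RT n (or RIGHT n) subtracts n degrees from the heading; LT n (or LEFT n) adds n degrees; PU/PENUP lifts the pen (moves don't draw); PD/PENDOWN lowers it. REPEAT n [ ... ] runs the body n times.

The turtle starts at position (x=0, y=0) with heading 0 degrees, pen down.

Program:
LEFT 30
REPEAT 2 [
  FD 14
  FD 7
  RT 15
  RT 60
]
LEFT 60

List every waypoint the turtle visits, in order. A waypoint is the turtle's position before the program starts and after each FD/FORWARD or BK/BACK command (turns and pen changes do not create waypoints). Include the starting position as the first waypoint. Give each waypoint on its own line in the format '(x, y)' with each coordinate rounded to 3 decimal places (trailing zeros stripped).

Executing turtle program step by step:
Start: pos=(0,0), heading=0, pen down
LT 30: heading 0 -> 30
REPEAT 2 [
  -- iteration 1/2 --
  FD 14: (0,0) -> (12.124,7) [heading=30, draw]
  FD 7: (12.124,7) -> (18.187,10.5) [heading=30, draw]
  RT 15: heading 30 -> 15
  RT 60: heading 15 -> 315
  -- iteration 2/2 --
  FD 14: (18.187,10.5) -> (28.086,0.601) [heading=315, draw]
  FD 7: (28.086,0.601) -> (33.036,-4.349) [heading=315, draw]
  RT 15: heading 315 -> 300
  RT 60: heading 300 -> 240
]
LT 60: heading 240 -> 300
Final: pos=(33.036,-4.349), heading=300, 4 segment(s) drawn
Waypoints (5 total):
(0, 0)
(12.124, 7)
(18.187, 10.5)
(28.086, 0.601)
(33.036, -4.349)

Answer: (0, 0)
(12.124, 7)
(18.187, 10.5)
(28.086, 0.601)
(33.036, -4.349)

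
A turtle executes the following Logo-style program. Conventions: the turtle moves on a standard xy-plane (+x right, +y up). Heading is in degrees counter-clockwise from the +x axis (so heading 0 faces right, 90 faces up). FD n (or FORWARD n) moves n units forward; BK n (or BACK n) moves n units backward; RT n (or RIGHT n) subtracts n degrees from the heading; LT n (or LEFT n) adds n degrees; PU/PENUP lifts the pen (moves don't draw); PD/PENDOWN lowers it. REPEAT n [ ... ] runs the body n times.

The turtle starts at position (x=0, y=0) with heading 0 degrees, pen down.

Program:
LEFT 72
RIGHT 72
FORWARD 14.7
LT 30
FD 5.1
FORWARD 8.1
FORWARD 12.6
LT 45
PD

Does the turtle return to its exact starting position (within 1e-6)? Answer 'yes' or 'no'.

Executing turtle program step by step:
Start: pos=(0,0), heading=0, pen down
LT 72: heading 0 -> 72
RT 72: heading 72 -> 0
FD 14.7: (0,0) -> (14.7,0) [heading=0, draw]
LT 30: heading 0 -> 30
FD 5.1: (14.7,0) -> (19.117,2.55) [heading=30, draw]
FD 8.1: (19.117,2.55) -> (26.132,6.6) [heading=30, draw]
FD 12.6: (26.132,6.6) -> (37.043,12.9) [heading=30, draw]
LT 45: heading 30 -> 75
PD: pen down
Final: pos=(37.043,12.9), heading=75, 4 segment(s) drawn

Start position: (0, 0)
Final position: (37.043, 12.9)
Distance = 39.225; >= 1e-6 -> NOT closed

Answer: no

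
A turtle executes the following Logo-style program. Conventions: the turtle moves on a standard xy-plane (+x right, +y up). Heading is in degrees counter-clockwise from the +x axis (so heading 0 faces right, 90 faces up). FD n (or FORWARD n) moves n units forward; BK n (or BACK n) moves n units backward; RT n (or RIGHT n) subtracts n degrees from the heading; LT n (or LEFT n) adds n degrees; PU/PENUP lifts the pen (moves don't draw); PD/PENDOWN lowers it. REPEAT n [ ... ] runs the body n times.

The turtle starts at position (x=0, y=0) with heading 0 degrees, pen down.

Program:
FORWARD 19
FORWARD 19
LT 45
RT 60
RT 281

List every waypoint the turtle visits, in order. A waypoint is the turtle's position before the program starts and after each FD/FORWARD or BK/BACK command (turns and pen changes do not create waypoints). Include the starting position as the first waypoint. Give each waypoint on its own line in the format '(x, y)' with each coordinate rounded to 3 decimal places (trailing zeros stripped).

Executing turtle program step by step:
Start: pos=(0,0), heading=0, pen down
FD 19: (0,0) -> (19,0) [heading=0, draw]
FD 19: (19,0) -> (38,0) [heading=0, draw]
LT 45: heading 0 -> 45
RT 60: heading 45 -> 345
RT 281: heading 345 -> 64
Final: pos=(38,0), heading=64, 2 segment(s) drawn
Waypoints (3 total):
(0, 0)
(19, 0)
(38, 0)

Answer: (0, 0)
(19, 0)
(38, 0)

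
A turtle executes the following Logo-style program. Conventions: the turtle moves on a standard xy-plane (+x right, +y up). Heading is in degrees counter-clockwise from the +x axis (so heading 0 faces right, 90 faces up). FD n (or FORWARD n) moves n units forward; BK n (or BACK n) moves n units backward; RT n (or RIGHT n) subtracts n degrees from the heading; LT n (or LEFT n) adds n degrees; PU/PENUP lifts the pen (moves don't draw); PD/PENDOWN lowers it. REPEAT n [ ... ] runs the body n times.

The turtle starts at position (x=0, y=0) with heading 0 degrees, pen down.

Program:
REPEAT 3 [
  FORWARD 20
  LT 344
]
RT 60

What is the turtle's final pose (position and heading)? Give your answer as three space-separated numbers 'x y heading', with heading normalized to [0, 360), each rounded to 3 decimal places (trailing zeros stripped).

Executing turtle program step by step:
Start: pos=(0,0), heading=0, pen down
REPEAT 3 [
  -- iteration 1/3 --
  FD 20: (0,0) -> (20,0) [heading=0, draw]
  LT 344: heading 0 -> 344
  -- iteration 2/3 --
  FD 20: (20,0) -> (39.225,-5.513) [heading=344, draw]
  LT 344: heading 344 -> 328
  -- iteration 3/3 --
  FD 20: (39.225,-5.513) -> (56.186,-16.111) [heading=328, draw]
  LT 344: heading 328 -> 312
]
RT 60: heading 312 -> 252
Final: pos=(56.186,-16.111), heading=252, 3 segment(s) drawn

Answer: 56.186 -16.111 252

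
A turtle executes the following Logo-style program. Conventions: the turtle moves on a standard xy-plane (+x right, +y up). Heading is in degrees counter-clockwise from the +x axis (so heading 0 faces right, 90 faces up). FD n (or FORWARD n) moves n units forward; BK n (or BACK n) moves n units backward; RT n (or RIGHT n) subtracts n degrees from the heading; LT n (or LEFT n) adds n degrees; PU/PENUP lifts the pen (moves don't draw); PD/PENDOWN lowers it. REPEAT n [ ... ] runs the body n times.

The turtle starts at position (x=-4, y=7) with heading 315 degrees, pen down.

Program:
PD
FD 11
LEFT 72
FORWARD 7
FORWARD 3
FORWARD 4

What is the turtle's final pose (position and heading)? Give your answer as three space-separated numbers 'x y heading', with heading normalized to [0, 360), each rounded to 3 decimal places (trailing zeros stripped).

Executing turtle program step by step:
Start: pos=(-4,7), heading=315, pen down
PD: pen down
FD 11: (-4,7) -> (3.778,-0.778) [heading=315, draw]
LT 72: heading 315 -> 27
FD 7: (3.778,-0.778) -> (10.015,2.4) [heading=27, draw]
FD 3: (10.015,2.4) -> (12.688,3.762) [heading=27, draw]
FD 4: (12.688,3.762) -> (16.252,5.578) [heading=27, draw]
Final: pos=(16.252,5.578), heading=27, 4 segment(s) drawn

Answer: 16.252 5.578 27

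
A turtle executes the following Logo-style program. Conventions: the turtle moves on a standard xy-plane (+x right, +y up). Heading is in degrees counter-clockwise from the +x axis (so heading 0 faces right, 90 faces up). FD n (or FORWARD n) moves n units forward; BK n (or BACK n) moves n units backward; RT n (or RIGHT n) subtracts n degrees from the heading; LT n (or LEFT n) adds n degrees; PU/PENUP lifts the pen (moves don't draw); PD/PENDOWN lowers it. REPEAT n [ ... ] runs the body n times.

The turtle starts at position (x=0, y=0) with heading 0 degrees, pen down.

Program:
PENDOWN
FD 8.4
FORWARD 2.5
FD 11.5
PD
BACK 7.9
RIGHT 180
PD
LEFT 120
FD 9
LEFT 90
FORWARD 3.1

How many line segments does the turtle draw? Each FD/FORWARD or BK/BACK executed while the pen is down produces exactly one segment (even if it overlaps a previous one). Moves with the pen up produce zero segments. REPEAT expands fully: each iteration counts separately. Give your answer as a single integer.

Executing turtle program step by step:
Start: pos=(0,0), heading=0, pen down
PD: pen down
FD 8.4: (0,0) -> (8.4,0) [heading=0, draw]
FD 2.5: (8.4,0) -> (10.9,0) [heading=0, draw]
FD 11.5: (10.9,0) -> (22.4,0) [heading=0, draw]
PD: pen down
BK 7.9: (22.4,0) -> (14.5,0) [heading=0, draw]
RT 180: heading 0 -> 180
PD: pen down
LT 120: heading 180 -> 300
FD 9: (14.5,0) -> (19,-7.794) [heading=300, draw]
LT 90: heading 300 -> 30
FD 3.1: (19,-7.794) -> (21.685,-6.244) [heading=30, draw]
Final: pos=(21.685,-6.244), heading=30, 6 segment(s) drawn
Segments drawn: 6

Answer: 6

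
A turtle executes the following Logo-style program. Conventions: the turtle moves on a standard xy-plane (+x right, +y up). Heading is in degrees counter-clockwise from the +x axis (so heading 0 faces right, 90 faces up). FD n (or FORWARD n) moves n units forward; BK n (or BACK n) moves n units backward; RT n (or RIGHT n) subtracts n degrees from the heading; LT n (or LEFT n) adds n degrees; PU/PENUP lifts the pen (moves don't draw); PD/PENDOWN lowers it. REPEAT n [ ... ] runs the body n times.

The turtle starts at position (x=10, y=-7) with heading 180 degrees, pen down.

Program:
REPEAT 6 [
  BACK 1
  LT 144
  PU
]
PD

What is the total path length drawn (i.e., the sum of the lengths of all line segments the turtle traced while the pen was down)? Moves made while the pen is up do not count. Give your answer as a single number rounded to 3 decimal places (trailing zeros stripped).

Executing turtle program step by step:
Start: pos=(10,-7), heading=180, pen down
REPEAT 6 [
  -- iteration 1/6 --
  BK 1: (10,-7) -> (11,-7) [heading=180, draw]
  LT 144: heading 180 -> 324
  PU: pen up
  -- iteration 2/6 --
  BK 1: (11,-7) -> (10.191,-6.412) [heading=324, move]
  LT 144: heading 324 -> 108
  PU: pen up
  -- iteration 3/6 --
  BK 1: (10.191,-6.412) -> (10.5,-7.363) [heading=108, move]
  LT 144: heading 108 -> 252
  PU: pen up
  -- iteration 4/6 --
  BK 1: (10.5,-7.363) -> (10.809,-6.412) [heading=252, move]
  LT 144: heading 252 -> 36
  PU: pen up
  -- iteration 5/6 --
  BK 1: (10.809,-6.412) -> (10,-7) [heading=36, move]
  LT 144: heading 36 -> 180
  PU: pen up
  -- iteration 6/6 --
  BK 1: (10,-7) -> (11,-7) [heading=180, move]
  LT 144: heading 180 -> 324
  PU: pen up
]
PD: pen down
Final: pos=(11,-7), heading=324, 1 segment(s) drawn

Segment lengths:
  seg 1: (10,-7) -> (11,-7), length = 1
Total = 1

Answer: 1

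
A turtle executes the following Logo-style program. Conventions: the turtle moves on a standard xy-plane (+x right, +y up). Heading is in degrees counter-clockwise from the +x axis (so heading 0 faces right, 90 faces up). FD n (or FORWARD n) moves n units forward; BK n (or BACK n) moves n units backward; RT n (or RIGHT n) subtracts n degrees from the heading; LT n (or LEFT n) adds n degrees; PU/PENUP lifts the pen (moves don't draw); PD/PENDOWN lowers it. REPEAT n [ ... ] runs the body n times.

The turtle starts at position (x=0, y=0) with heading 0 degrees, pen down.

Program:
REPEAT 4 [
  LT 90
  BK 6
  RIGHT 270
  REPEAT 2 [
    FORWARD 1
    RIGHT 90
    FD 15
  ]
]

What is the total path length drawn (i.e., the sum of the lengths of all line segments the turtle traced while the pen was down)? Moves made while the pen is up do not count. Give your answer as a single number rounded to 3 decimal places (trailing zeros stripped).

Answer: 152

Derivation:
Executing turtle program step by step:
Start: pos=(0,0), heading=0, pen down
REPEAT 4 [
  -- iteration 1/4 --
  LT 90: heading 0 -> 90
  BK 6: (0,0) -> (0,-6) [heading=90, draw]
  RT 270: heading 90 -> 180
  REPEAT 2 [
    -- iteration 1/2 --
    FD 1: (0,-6) -> (-1,-6) [heading=180, draw]
    RT 90: heading 180 -> 90
    FD 15: (-1,-6) -> (-1,9) [heading=90, draw]
    -- iteration 2/2 --
    FD 1: (-1,9) -> (-1,10) [heading=90, draw]
    RT 90: heading 90 -> 0
    FD 15: (-1,10) -> (14,10) [heading=0, draw]
  ]
  -- iteration 2/4 --
  LT 90: heading 0 -> 90
  BK 6: (14,10) -> (14,4) [heading=90, draw]
  RT 270: heading 90 -> 180
  REPEAT 2 [
    -- iteration 1/2 --
    FD 1: (14,4) -> (13,4) [heading=180, draw]
    RT 90: heading 180 -> 90
    FD 15: (13,4) -> (13,19) [heading=90, draw]
    -- iteration 2/2 --
    FD 1: (13,19) -> (13,20) [heading=90, draw]
    RT 90: heading 90 -> 0
    FD 15: (13,20) -> (28,20) [heading=0, draw]
  ]
  -- iteration 3/4 --
  LT 90: heading 0 -> 90
  BK 6: (28,20) -> (28,14) [heading=90, draw]
  RT 270: heading 90 -> 180
  REPEAT 2 [
    -- iteration 1/2 --
    FD 1: (28,14) -> (27,14) [heading=180, draw]
    RT 90: heading 180 -> 90
    FD 15: (27,14) -> (27,29) [heading=90, draw]
    -- iteration 2/2 --
    FD 1: (27,29) -> (27,30) [heading=90, draw]
    RT 90: heading 90 -> 0
    FD 15: (27,30) -> (42,30) [heading=0, draw]
  ]
  -- iteration 4/4 --
  LT 90: heading 0 -> 90
  BK 6: (42,30) -> (42,24) [heading=90, draw]
  RT 270: heading 90 -> 180
  REPEAT 2 [
    -- iteration 1/2 --
    FD 1: (42,24) -> (41,24) [heading=180, draw]
    RT 90: heading 180 -> 90
    FD 15: (41,24) -> (41,39) [heading=90, draw]
    -- iteration 2/2 --
    FD 1: (41,39) -> (41,40) [heading=90, draw]
    RT 90: heading 90 -> 0
    FD 15: (41,40) -> (56,40) [heading=0, draw]
  ]
]
Final: pos=(56,40), heading=0, 20 segment(s) drawn

Segment lengths:
  seg 1: (0,0) -> (0,-6), length = 6
  seg 2: (0,-6) -> (-1,-6), length = 1
  seg 3: (-1,-6) -> (-1,9), length = 15
  seg 4: (-1,9) -> (-1,10), length = 1
  seg 5: (-1,10) -> (14,10), length = 15
  seg 6: (14,10) -> (14,4), length = 6
  seg 7: (14,4) -> (13,4), length = 1
  seg 8: (13,4) -> (13,19), length = 15
  seg 9: (13,19) -> (13,20), length = 1
  seg 10: (13,20) -> (28,20), length = 15
  seg 11: (28,20) -> (28,14), length = 6
  seg 12: (28,14) -> (27,14), length = 1
  seg 13: (27,14) -> (27,29), length = 15
  seg 14: (27,29) -> (27,30), length = 1
  seg 15: (27,30) -> (42,30), length = 15
  seg 16: (42,30) -> (42,24), length = 6
  seg 17: (42,24) -> (41,24), length = 1
  seg 18: (41,24) -> (41,39), length = 15
  seg 19: (41,39) -> (41,40), length = 1
  seg 20: (41,40) -> (56,40), length = 15
Total = 152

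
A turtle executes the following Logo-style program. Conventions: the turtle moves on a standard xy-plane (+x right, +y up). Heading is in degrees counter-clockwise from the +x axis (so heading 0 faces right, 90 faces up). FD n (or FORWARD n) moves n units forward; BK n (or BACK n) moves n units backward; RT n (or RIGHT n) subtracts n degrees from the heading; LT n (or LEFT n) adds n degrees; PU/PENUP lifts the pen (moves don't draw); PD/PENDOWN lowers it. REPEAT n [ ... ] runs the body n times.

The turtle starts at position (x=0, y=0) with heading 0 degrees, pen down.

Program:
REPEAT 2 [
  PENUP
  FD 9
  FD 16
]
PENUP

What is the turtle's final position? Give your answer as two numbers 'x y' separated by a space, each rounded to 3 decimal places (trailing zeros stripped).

Executing turtle program step by step:
Start: pos=(0,0), heading=0, pen down
REPEAT 2 [
  -- iteration 1/2 --
  PU: pen up
  FD 9: (0,0) -> (9,0) [heading=0, move]
  FD 16: (9,0) -> (25,0) [heading=0, move]
  -- iteration 2/2 --
  PU: pen up
  FD 9: (25,0) -> (34,0) [heading=0, move]
  FD 16: (34,0) -> (50,0) [heading=0, move]
]
PU: pen up
Final: pos=(50,0), heading=0, 0 segment(s) drawn

Answer: 50 0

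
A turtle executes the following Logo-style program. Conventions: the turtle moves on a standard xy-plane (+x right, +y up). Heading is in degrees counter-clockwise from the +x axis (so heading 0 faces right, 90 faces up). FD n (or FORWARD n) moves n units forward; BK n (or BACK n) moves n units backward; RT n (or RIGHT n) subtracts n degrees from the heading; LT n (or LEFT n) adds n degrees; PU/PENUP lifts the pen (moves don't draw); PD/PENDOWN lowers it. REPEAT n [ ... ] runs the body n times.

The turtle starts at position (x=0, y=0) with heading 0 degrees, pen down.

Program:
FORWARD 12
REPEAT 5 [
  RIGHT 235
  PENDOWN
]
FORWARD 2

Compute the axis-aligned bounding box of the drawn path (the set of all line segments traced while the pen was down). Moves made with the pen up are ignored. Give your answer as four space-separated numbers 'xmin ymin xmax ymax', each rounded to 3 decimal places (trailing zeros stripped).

Answer: 0 -1.992 12 0

Derivation:
Executing turtle program step by step:
Start: pos=(0,0), heading=0, pen down
FD 12: (0,0) -> (12,0) [heading=0, draw]
REPEAT 5 [
  -- iteration 1/5 --
  RT 235: heading 0 -> 125
  PD: pen down
  -- iteration 2/5 --
  RT 235: heading 125 -> 250
  PD: pen down
  -- iteration 3/5 --
  RT 235: heading 250 -> 15
  PD: pen down
  -- iteration 4/5 --
  RT 235: heading 15 -> 140
  PD: pen down
  -- iteration 5/5 --
  RT 235: heading 140 -> 265
  PD: pen down
]
FD 2: (12,0) -> (11.826,-1.992) [heading=265, draw]
Final: pos=(11.826,-1.992), heading=265, 2 segment(s) drawn

Segment endpoints: x in {0, 11.826, 12}, y in {-1.992, 0}
xmin=0, ymin=-1.992, xmax=12, ymax=0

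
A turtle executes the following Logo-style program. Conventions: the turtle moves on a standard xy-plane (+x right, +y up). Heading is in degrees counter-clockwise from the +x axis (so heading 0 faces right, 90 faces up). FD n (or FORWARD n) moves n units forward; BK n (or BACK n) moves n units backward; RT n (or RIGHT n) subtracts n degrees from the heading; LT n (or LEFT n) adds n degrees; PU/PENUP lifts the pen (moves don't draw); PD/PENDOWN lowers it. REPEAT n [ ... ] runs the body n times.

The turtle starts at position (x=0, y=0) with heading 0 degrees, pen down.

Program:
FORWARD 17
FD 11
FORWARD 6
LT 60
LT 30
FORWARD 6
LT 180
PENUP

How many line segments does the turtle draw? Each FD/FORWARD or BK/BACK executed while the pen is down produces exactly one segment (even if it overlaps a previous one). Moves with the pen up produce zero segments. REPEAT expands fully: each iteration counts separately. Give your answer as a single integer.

Executing turtle program step by step:
Start: pos=(0,0), heading=0, pen down
FD 17: (0,0) -> (17,0) [heading=0, draw]
FD 11: (17,0) -> (28,0) [heading=0, draw]
FD 6: (28,0) -> (34,0) [heading=0, draw]
LT 60: heading 0 -> 60
LT 30: heading 60 -> 90
FD 6: (34,0) -> (34,6) [heading=90, draw]
LT 180: heading 90 -> 270
PU: pen up
Final: pos=(34,6), heading=270, 4 segment(s) drawn
Segments drawn: 4

Answer: 4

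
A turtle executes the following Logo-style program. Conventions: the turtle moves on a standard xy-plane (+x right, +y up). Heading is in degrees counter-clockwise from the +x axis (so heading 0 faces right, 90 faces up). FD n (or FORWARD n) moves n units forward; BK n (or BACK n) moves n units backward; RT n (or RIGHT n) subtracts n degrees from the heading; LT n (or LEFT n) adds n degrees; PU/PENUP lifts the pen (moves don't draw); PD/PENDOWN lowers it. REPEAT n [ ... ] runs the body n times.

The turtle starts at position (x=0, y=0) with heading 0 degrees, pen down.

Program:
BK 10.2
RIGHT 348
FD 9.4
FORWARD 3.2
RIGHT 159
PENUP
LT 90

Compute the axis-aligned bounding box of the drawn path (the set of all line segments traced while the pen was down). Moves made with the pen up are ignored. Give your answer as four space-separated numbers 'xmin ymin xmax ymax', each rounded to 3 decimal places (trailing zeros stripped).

Executing turtle program step by step:
Start: pos=(0,0), heading=0, pen down
BK 10.2: (0,0) -> (-10.2,0) [heading=0, draw]
RT 348: heading 0 -> 12
FD 9.4: (-10.2,0) -> (-1.005,1.954) [heading=12, draw]
FD 3.2: (-1.005,1.954) -> (2.125,2.62) [heading=12, draw]
RT 159: heading 12 -> 213
PU: pen up
LT 90: heading 213 -> 303
Final: pos=(2.125,2.62), heading=303, 3 segment(s) drawn

Segment endpoints: x in {-10.2, -1.005, 0, 2.125}, y in {0, 1.954, 2.62}
xmin=-10.2, ymin=0, xmax=2.125, ymax=2.62

Answer: -10.2 0 2.125 2.62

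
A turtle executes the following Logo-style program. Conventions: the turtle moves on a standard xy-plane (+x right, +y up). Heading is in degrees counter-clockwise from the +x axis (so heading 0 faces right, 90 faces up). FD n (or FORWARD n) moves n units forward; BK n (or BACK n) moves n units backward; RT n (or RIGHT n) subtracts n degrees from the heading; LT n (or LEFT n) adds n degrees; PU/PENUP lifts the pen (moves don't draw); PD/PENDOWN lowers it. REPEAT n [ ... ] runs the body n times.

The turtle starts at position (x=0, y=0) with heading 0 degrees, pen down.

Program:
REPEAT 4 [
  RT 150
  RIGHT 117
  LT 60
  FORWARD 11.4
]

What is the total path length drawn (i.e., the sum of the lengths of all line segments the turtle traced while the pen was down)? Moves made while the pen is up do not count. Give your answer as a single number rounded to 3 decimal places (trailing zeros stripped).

Executing turtle program step by step:
Start: pos=(0,0), heading=0, pen down
REPEAT 4 [
  -- iteration 1/4 --
  RT 150: heading 0 -> 210
  RT 117: heading 210 -> 93
  LT 60: heading 93 -> 153
  FD 11.4: (0,0) -> (-10.157,5.175) [heading=153, draw]
  -- iteration 2/4 --
  RT 150: heading 153 -> 3
  RT 117: heading 3 -> 246
  LT 60: heading 246 -> 306
  FD 11.4: (-10.157,5.175) -> (-3.457,-4.047) [heading=306, draw]
  -- iteration 3/4 --
  RT 150: heading 306 -> 156
  RT 117: heading 156 -> 39
  LT 60: heading 39 -> 99
  FD 11.4: (-3.457,-4.047) -> (-5.24,7.212) [heading=99, draw]
  -- iteration 4/4 --
  RT 150: heading 99 -> 309
  RT 117: heading 309 -> 192
  LT 60: heading 192 -> 252
  FD 11.4: (-5.24,7.212) -> (-8.763,-3.63) [heading=252, draw]
]
Final: pos=(-8.763,-3.63), heading=252, 4 segment(s) drawn

Segment lengths:
  seg 1: (0,0) -> (-10.157,5.175), length = 11.4
  seg 2: (-10.157,5.175) -> (-3.457,-4.047), length = 11.4
  seg 3: (-3.457,-4.047) -> (-5.24,7.212), length = 11.4
  seg 4: (-5.24,7.212) -> (-8.763,-3.63), length = 11.4
Total = 45.6

Answer: 45.6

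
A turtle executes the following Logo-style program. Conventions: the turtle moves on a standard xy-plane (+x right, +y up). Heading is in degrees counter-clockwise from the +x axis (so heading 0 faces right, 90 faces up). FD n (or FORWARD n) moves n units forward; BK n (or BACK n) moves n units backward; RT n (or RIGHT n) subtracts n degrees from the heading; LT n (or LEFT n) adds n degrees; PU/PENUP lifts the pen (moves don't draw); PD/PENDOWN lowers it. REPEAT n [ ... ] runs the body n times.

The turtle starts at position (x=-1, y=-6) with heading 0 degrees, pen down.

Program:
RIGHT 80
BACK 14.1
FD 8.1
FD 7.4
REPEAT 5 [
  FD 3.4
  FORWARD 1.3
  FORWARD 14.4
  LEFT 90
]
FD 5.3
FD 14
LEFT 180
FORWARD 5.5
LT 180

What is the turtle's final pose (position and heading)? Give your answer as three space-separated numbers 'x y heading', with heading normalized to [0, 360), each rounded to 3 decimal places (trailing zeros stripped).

Executing turtle program step by step:
Start: pos=(-1,-6), heading=0, pen down
RT 80: heading 0 -> 280
BK 14.1: (-1,-6) -> (-3.448,7.886) [heading=280, draw]
FD 8.1: (-3.448,7.886) -> (-2.042,-0.091) [heading=280, draw]
FD 7.4: (-2.042,-0.091) -> (-0.757,-7.379) [heading=280, draw]
REPEAT 5 [
  -- iteration 1/5 --
  FD 3.4: (-0.757,-7.379) -> (-0.166,-10.727) [heading=280, draw]
  FD 1.3: (-0.166,-10.727) -> (0.059,-12.007) [heading=280, draw]
  FD 14.4: (0.059,-12.007) -> (2.56,-26.189) [heading=280, draw]
  LT 90: heading 280 -> 10
  -- iteration 2/5 --
  FD 3.4: (2.56,-26.189) -> (5.908,-25.598) [heading=10, draw]
  FD 1.3: (5.908,-25.598) -> (7.188,-25.372) [heading=10, draw]
  FD 14.4: (7.188,-25.372) -> (21.37,-22.872) [heading=10, draw]
  LT 90: heading 10 -> 100
  -- iteration 3/5 --
  FD 3.4: (21.37,-22.872) -> (20.779,-19.524) [heading=100, draw]
  FD 1.3: (20.779,-19.524) -> (20.553,-18.243) [heading=100, draw]
  FD 14.4: (20.553,-18.243) -> (18.053,-4.062) [heading=100, draw]
  LT 90: heading 100 -> 190
  -- iteration 4/5 --
  FD 3.4: (18.053,-4.062) -> (14.705,-4.652) [heading=190, draw]
  FD 1.3: (14.705,-4.652) -> (13.424,-4.878) [heading=190, draw]
  FD 14.4: (13.424,-4.878) -> (-0.757,-7.379) [heading=190, draw]
  LT 90: heading 190 -> 280
  -- iteration 5/5 --
  FD 3.4: (-0.757,-7.379) -> (-0.166,-10.727) [heading=280, draw]
  FD 1.3: (-0.166,-10.727) -> (0.059,-12.007) [heading=280, draw]
  FD 14.4: (0.059,-12.007) -> (2.56,-26.189) [heading=280, draw]
  LT 90: heading 280 -> 10
]
FD 5.3: (2.56,-26.189) -> (7.779,-25.268) [heading=10, draw]
FD 14: (7.779,-25.268) -> (21.567,-22.837) [heading=10, draw]
LT 180: heading 10 -> 190
FD 5.5: (21.567,-22.837) -> (16.15,-23.792) [heading=190, draw]
LT 180: heading 190 -> 10
Final: pos=(16.15,-23.792), heading=10, 21 segment(s) drawn

Answer: 16.15 -23.792 10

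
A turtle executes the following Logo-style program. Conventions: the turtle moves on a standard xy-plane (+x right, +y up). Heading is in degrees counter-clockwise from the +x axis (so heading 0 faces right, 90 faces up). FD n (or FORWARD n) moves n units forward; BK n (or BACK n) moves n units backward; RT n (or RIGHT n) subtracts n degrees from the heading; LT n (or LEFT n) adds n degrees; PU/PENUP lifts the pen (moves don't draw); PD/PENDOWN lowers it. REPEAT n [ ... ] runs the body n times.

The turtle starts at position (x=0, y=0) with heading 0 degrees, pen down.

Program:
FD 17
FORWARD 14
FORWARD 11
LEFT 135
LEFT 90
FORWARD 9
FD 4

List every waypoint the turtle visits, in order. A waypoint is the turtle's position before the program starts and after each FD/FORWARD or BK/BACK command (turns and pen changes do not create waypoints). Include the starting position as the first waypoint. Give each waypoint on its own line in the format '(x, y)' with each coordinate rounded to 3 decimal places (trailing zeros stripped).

Answer: (0, 0)
(17, 0)
(31, 0)
(42, 0)
(35.636, -6.364)
(32.808, -9.192)

Derivation:
Executing turtle program step by step:
Start: pos=(0,0), heading=0, pen down
FD 17: (0,0) -> (17,0) [heading=0, draw]
FD 14: (17,0) -> (31,0) [heading=0, draw]
FD 11: (31,0) -> (42,0) [heading=0, draw]
LT 135: heading 0 -> 135
LT 90: heading 135 -> 225
FD 9: (42,0) -> (35.636,-6.364) [heading=225, draw]
FD 4: (35.636,-6.364) -> (32.808,-9.192) [heading=225, draw]
Final: pos=(32.808,-9.192), heading=225, 5 segment(s) drawn
Waypoints (6 total):
(0, 0)
(17, 0)
(31, 0)
(42, 0)
(35.636, -6.364)
(32.808, -9.192)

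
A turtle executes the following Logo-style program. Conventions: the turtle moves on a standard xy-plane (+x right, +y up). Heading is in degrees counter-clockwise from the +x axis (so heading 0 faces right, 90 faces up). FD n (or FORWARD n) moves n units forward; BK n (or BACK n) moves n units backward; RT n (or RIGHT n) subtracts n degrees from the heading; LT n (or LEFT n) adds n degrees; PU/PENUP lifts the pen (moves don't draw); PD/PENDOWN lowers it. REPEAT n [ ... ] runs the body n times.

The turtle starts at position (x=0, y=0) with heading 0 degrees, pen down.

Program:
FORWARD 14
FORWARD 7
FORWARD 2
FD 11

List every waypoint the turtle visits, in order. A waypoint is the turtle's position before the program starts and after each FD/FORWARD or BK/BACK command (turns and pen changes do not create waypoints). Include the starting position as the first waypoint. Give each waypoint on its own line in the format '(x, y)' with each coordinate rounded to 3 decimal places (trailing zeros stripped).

Executing turtle program step by step:
Start: pos=(0,0), heading=0, pen down
FD 14: (0,0) -> (14,0) [heading=0, draw]
FD 7: (14,0) -> (21,0) [heading=0, draw]
FD 2: (21,0) -> (23,0) [heading=0, draw]
FD 11: (23,0) -> (34,0) [heading=0, draw]
Final: pos=(34,0), heading=0, 4 segment(s) drawn
Waypoints (5 total):
(0, 0)
(14, 0)
(21, 0)
(23, 0)
(34, 0)

Answer: (0, 0)
(14, 0)
(21, 0)
(23, 0)
(34, 0)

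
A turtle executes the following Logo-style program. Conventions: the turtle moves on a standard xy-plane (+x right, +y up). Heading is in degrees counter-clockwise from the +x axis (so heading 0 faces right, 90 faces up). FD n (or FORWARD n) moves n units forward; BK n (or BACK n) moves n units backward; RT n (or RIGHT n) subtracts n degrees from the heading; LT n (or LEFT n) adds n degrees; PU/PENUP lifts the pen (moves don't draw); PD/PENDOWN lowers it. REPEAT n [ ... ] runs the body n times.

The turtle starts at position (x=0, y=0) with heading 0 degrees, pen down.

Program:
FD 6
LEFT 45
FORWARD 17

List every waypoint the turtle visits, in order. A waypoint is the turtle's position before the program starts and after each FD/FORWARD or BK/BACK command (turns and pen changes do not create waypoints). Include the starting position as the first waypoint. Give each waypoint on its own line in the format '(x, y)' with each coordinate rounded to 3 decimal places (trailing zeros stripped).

Executing turtle program step by step:
Start: pos=(0,0), heading=0, pen down
FD 6: (0,0) -> (6,0) [heading=0, draw]
LT 45: heading 0 -> 45
FD 17: (6,0) -> (18.021,12.021) [heading=45, draw]
Final: pos=(18.021,12.021), heading=45, 2 segment(s) drawn
Waypoints (3 total):
(0, 0)
(6, 0)
(18.021, 12.021)

Answer: (0, 0)
(6, 0)
(18.021, 12.021)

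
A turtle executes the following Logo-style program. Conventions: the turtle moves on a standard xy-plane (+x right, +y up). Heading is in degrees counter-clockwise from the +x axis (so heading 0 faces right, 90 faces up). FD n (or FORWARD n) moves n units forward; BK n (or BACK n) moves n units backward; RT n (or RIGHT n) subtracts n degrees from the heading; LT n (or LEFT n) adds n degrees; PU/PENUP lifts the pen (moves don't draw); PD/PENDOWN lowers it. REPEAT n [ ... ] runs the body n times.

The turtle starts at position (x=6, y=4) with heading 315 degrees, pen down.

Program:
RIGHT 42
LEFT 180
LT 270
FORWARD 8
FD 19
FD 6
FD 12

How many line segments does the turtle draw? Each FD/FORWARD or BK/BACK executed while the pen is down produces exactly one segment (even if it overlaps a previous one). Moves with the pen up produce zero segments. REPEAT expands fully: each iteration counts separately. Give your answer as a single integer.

Executing turtle program step by step:
Start: pos=(6,4), heading=315, pen down
RT 42: heading 315 -> 273
LT 180: heading 273 -> 93
LT 270: heading 93 -> 3
FD 8: (6,4) -> (13.989,4.419) [heading=3, draw]
FD 19: (13.989,4.419) -> (32.963,5.413) [heading=3, draw]
FD 6: (32.963,5.413) -> (38.955,5.727) [heading=3, draw]
FD 12: (38.955,5.727) -> (50.938,6.355) [heading=3, draw]
Final: pos=(50.938,6.355), heading=3, 4 segment(s) drawn
Segments drawn: 4

Answer: 4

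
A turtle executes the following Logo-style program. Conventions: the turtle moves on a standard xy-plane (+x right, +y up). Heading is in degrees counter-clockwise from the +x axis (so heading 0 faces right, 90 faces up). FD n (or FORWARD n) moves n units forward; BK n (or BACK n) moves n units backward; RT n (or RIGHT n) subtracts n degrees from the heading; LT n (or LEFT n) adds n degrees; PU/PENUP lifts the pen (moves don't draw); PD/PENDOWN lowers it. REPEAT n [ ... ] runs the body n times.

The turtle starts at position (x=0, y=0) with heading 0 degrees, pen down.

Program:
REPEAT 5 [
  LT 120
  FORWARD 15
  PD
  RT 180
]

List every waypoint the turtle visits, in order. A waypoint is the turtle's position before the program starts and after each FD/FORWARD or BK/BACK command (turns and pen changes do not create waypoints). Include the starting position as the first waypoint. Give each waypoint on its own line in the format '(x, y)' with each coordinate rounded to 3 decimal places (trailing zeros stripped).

Answer: (0, 0)
(-7.5, 12.99)
(0, 25.981)
(15, 25.981)
(22.5, 12.99)
(15, 0)

Derivation:
Executing turtle program step by step:
Start: pos=(0,0), heading=0, pen down
REPEAT 5 [
  -- iteration 1/5 --
  LT 120: heading 0 -> 120
  FD 15: (0,0) -> (-7.5,12.99) [heading=120, draw]
  PD: pen down
  RT 180: heading 120 -> 300
  -- iteration 2/5 --
  LT 120: heading 300 -> 60
  FD 15: (-7.5,12.99) -> (0,25.981) [heading=60, draw]
  PD: pen down
  RT 180: heading 60 -> 240
  -- iteration 3/5 --
  LT 120: heading 240 -> 0
  FD 15: (0,25.981) -> (15,25.981) [heading=0, draw]
  PD: pen down
  RT 180: heading 0 -> 180
  -- iteration 4/5 --
  LT 120: heading 180 -> 300
  FD 15: (15,25.981) -> (22.5,12.99) [heading=300, draw]
  PD: pen down
  RT 180: heading 300 -> 120
  -- iteration 5/5 --
  LT 120: heading 120 -> 240
  FD 15: (22.5,12.99) -> (15,0) [heading=240, draw]
  PD: pen down
  RT 180: heading 240 -> 60
]
Final: pos=(15,0), heading=60, 5 segment(s) drawn
Waypoints (6 total):
(0, 0)
(-7.5, 12.99)
(0, 25.981)
(15, 25.981)
(22.5, 12.99)
(15, 0)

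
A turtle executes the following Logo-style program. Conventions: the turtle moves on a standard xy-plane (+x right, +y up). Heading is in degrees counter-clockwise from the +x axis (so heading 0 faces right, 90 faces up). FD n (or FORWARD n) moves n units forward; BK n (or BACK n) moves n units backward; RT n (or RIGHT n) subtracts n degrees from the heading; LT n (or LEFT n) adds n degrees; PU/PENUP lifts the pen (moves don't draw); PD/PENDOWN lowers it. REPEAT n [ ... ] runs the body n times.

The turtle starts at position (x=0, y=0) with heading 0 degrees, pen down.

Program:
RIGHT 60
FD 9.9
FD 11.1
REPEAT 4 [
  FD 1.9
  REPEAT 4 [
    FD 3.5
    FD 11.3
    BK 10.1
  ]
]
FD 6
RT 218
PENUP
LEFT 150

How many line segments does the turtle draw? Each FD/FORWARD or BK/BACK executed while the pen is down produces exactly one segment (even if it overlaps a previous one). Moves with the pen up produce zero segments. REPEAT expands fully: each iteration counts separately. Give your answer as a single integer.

Executing turtle program step by step:
Start: pos=(0,0), heading=0, pen down
RT 60: heading 0 -> 300
FD 9.9: (0,0) -> (4.95,-8.574) [heading=300, draw]
FD 11.1: (4.95,-8.574) -> (10.5,-18.187) [heading=300, draw]
REPEAT 4 [
  -- iteration 1/4 --
  FD 1.9: (10.5,-18.187) -> (11.45,-19.832) [heading=300, draw]
  REPEAT 4 [
    -- iteration 1/4 --
    FD 3.5: (11.45,-19.832) -> (13.2,-22.863) [heading=300, draw]
    FD 11.3: (13.2,-22.863) -> (18.85,-32.649) [heading=300, draw]
    BK 10.1: (18.85,-32.649) -> (13.8,-23.902) [heading=300, draw]
    -- iteration 2/4 --
    FD 3.5: (13.8,-23.902) -> (15.55,-26.933) [heading=300, draw]
    FD 11.3: (15.55,-26.933) -> (21.2,-36.719) [heading=300, draw]
    BK 10.1: (21.2,-36.719) -> (16.15,-27.973) [heading=300, draw]
    -- iteration 3/4 --
    FD 3.5: (16.15,-27.973) -> (17.9,-31.004) [heading=300, draw]
    FD 11.3: (17.9,-31.004) -> (23.55,-40.79) [heading=300, draw]
    BK 10.1: (23.55,-40.79) -> (18.5,-32.043) [heading=300, draw]
    -- iteration 4/4 --
    FD 3.5: (18.5,-32.043) -> (20.25,-35.074) [heading=300, draw]
    FD 11.3: (20.25,-35.074) -> (25.9,-44.86) [heading=300, draw]
    BK 10.1: (25.9,-44.86) -> (20.85,-36.113) [heading=300, draw]
  ]
  -- iteration 2/4 --
  FD 1.9: (20.85,-36.113) -> (21.8,-37.759) [heading=300, draw]
  REPEAT 4 [
    -- iteration 1/4 --
    FD 3.5: (21.8,-37.759) -> (23.55,-40.79) [heading=300, draw]
    FD 11.3: (23.55,-40.79) -> (29.2,-50.576) [heading=300, draw]
    BK 10.1: (29.2,-50.576) -> (24.15,-41.829) [heading=300, draw]
    -- iteration 2/4 --
    FD 3.5: (24.15,-41.829) -> (25.9,-44.86) [heading=300, draw]
    FD 11.3: (25.9,-44.86) -> (31.55,-54.646) [heading=300, draw]
    BK 10.1: (31.55,-54.646) -> (26.5,-45.899) [heading=300, draw]
    -- iteration 3/4 --
    FD 3.5: (26.5,-45.899) -> (28.25,-48.93) [heading=300, draw]
    FD 11.3: (28.25,-48.93) -> (33.9,-58.717) [heading=300, draw]
    BK 10.1: (33.9,-58.717) -> (28.85,-49.97) [heading=300, draw]
    -- iteration 4/4 --
    FD 3.5: (28.85,-49.97) -> (30.6,-53.001) [heading=300, draw]
    FD 11.3: (30.6,-53.001) -> (36.25,-62.787) [heading=300, draw]
    BK 10.1: (36.25,-62.787) -> (31.2,-54.04) [heading=300, draw]
  ]
  -- iteration 3/4 --
  FD 1.9: (31.2,-54.04) -> (32.15,-55.685) [heading=300, draw]
  REPEAT 4 [
    -- iteration 1/4 --
    FD 3.5: (32.15,-55.685) -> (33.9,-58.717) [heading=300, draw]
    FD 11.3: (33.9,-58.717) -> (39.55,-68.503) [heading=300, draw]
    BK 10.1: (39.55,-68.503) -> (34.5,-59.756) [heading=300, draw]
    -- iteration 2/4 --
    FD 3.5: (34.5,-59.756) -> (36.25,-62.787) [heading=300, draw]
    FD 11.3: (36.25,-62.787) -> (41.9,-72.573) [heading=300, draw]
    BK 10.1: (41.9,-72.573) -> (36.85,-63.826) [heading=300, draw]
    -- iteration 3/4 --
    FD 3.5: (36.85,-63.826) -> (38.6,-66.857) [heading=300, draw]
    FD 11.3: (38.6,-66.857) -> (44.25,-76.643) [heading=300, draw]
    BK 10.1: (44.25,-76.643) -> (39.2,-67.896) [heading=300, draw]
    -- iteration 4/4 --
    FD 3.5: (39.2,-67.896) -> (40.95,-70.927) [heading=300, draw]
    FD 11.3: (40.95,-70.927) -> (46.6,-80.714) [heading=300, draw]
    BK 10.1: (46.6,-80.714) -> (41.55,-71.967) [heading=300, draw]
  ]
  -- iteration 4/4 --
  FD 1.9: (41.55,-71.967) -> (42.5,-73.612) [heading=300, draw]
  REPEAT 4 [
    -- iteration 1/4 --
    FD 3.5: (42.5,-73.612) -> (44.25,-76.643) [heading=300, draw]
    FD 11.3: (44.25,-76.643) -> (49.9,-86.429) [heading=300, draw]
    BK 10.1: (49.9,-86.429) -> (44.85,-77.682) [heading=300, draw]
    -- iteration 2/4 --
    FD 3.5: (44.85,-77.682) -> (46.6,-80.714) [heading=300, draw]
    FD 11.3: (46.6,-80.714) -> (52.25,-90.5) [heading=300, draw]
    BK 10.1: (52.25,-90.5) -> (47.2,-81.753) [heading=300, draw]
    -- iteration 3/4 --
    FD 3.5: (47.2,-81.753) -> (48.95,-84.784) [heading=300, draw]
    FD 11.3: (48.95,-84.784) -> (54.6,-94.57) [heading=300, draw]
    BK 10.1: (54.6,-94.57) -> (49.55,-85.823) [heading=300, draw]
    -- iteration 4/4 --
    FD 3.5: (49.55,-85.823) -> (51.3,-88.854) [heading=300, draw]
    FD 11.3: (51.3,-88.854) -> (56.95,-98.64) [heading=300, draw]
    BK 10.1: (56.95,-98.64) -> (51.9,-89.893) [heading=300, draw]
  ]
]
FD 6: (51.9,-89.893) -> (54.9,-95.09) [heading=300, draw]
RT 218: heading 300 -> 82
PU: pen up
LT 150: heading 82 -> 232
Final: pos=(54.9,-95.09), heading=232, 55 segment(s) drawn
Segments drawn: 55

Answer: 55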